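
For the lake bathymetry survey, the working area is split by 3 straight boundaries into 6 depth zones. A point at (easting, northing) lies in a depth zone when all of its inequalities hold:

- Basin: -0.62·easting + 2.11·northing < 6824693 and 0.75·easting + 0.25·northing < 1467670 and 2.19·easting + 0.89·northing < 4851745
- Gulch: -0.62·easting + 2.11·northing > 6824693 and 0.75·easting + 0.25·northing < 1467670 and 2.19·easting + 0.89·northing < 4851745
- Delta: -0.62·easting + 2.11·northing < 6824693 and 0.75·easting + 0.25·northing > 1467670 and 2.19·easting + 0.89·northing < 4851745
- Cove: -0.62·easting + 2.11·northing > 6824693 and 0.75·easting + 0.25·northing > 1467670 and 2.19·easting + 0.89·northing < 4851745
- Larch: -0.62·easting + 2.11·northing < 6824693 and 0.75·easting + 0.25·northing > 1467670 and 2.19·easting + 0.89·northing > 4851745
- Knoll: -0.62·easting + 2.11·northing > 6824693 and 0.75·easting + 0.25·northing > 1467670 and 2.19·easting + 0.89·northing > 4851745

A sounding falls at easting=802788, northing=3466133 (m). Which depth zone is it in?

Delta

-0.62·802788 + 2.11·3466133 = 6815812.070, which is < 6824693
0.75·802788 + 0.25·3466133 = 1468624.250, which is > 1467670
2.19·802788 + 0.89·3466133 = 4842964.090, which is < 4851745
This sign pattern matches Delta.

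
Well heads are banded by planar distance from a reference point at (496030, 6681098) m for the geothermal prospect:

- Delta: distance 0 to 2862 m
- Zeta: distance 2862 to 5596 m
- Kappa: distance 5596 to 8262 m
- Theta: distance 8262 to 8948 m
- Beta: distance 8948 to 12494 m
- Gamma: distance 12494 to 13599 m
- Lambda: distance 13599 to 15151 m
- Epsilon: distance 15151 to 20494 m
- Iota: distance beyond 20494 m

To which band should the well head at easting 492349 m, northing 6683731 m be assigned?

Distance = √((492349−496030)² + (6683731−6681098)²) = √(13549761.000 + 6932689.000) = 4525.754 m.
2862 ≤ 4525.754 < 5596 → Zeta.

Zeta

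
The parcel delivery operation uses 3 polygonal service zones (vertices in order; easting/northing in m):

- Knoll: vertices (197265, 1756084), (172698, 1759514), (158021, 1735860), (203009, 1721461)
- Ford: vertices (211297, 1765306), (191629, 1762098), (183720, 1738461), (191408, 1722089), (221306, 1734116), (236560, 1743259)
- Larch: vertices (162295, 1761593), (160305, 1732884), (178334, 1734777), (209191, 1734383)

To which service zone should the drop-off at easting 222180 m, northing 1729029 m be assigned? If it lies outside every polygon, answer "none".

none

Cast a ray rightward from (222180, 1729029). For each polygon, the edges (by vertex number in listed order) whose endpoints lie on opposite sides of northing = 1729029, where each meets that height, and whether that is right or left of the point:
Knoll: 3–4 at easting≈179363.7 (left), 4–1 at easting≈201753.5 (left) → 0 crossings.
Ford: 3–4 at easting≈188149.1 (left), 4–5 at easting≈208660.2 (left) → 0 crossings.
Larch: no edge straddles that height → 0 crossings.
All counts are even, so the point lies outside every listed polygon.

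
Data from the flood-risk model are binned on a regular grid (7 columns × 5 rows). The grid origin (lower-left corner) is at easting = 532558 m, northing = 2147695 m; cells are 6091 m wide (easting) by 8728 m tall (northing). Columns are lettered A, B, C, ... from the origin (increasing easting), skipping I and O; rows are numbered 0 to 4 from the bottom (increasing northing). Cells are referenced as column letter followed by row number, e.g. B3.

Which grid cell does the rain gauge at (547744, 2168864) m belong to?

C2

Column index: ⌊(547744 − 532558) / 6091⌋ = ⌊2.493⌋ = 2 → column C
Row offset from origin: ⌊(2168864 − 2147695) / 8728⌋ = ⌊2.425⌋ = 2 → row 2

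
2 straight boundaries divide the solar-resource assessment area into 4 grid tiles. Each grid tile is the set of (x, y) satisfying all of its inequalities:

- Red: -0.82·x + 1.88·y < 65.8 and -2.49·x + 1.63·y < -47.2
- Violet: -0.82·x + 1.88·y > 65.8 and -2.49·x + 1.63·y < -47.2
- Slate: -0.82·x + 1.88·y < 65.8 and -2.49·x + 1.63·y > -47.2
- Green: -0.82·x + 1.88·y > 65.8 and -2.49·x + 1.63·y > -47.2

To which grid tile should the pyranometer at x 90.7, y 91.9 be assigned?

-0.82·90.7 + 1.88·91.9 = 98.398, which is > 65.8
-2.49·90.7 + 1.63·91.9 = -76.046, which is < -47.2
This sign pattern matches Violet.

Violet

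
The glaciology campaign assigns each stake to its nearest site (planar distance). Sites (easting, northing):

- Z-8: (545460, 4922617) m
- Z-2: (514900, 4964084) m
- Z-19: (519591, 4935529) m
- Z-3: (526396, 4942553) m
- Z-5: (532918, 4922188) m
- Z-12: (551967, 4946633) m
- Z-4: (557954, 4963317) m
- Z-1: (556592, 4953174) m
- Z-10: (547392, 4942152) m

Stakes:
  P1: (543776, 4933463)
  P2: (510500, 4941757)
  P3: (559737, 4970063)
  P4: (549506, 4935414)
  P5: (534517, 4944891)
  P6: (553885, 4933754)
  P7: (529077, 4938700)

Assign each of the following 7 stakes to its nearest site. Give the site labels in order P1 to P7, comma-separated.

Z-10, Z-19, Z-4, Z-10, Z-3, Z-10, Z-3

P1 → Z-10 (d²=88574177.00)
P2 → Z-19 (d²=121434265.00)
P3 → Z-4 (d²=48687605.00)
P4 → Z-10 (d²=49869640.00)
P5 → Z-3 (d²=71416885.00)
P6 → Z-10 (d²=112685453.00)
P7 → Z-3 (d²=22033370.00)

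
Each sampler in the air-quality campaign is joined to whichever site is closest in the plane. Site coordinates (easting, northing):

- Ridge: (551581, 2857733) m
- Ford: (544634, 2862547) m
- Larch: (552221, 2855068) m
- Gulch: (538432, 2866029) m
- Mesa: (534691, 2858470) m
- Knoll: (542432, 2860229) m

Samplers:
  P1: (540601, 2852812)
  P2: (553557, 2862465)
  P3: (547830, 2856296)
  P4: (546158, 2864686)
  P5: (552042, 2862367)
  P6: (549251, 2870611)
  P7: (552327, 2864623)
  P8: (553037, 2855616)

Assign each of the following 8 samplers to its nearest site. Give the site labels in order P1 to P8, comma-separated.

Knoll, Ridge, Ridge, Ford, Ridge, Ford, Ridge, Larch

P1 → Knoll (d²=58364450.00)
P2 → Ridge (d²=26296400.00)
P3 → Ridge (d²=16134970.00)
P4 → Ford (d²=6897897.00)
P5 → Ridge (d²=21686477.00)
P6 → Ford (d²=86344785.00)
P7 → Ridge (d²=48028616.00)
P8 → Larch (d²=966160.00)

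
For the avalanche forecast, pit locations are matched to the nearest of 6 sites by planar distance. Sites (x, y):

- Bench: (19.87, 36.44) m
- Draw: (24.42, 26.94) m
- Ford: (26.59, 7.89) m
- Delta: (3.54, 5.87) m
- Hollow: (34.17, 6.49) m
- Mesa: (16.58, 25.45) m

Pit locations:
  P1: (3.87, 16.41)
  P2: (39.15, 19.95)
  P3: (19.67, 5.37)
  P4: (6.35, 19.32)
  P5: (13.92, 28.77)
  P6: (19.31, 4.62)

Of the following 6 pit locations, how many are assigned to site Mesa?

P1 → Delta
P2 → Hollow
P3 → Ford
P4 → Mesa
P5 → Mesa
P6 → Ford
2 of the 6 go to Mesa.

2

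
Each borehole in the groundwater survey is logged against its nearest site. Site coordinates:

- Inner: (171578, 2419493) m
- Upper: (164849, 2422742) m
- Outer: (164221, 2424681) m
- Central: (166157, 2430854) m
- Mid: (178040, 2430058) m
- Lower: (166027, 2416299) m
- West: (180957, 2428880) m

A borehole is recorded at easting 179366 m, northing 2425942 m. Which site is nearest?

West

Squared distances to each site:
Inner: 102242545.000; Upper: 220983289.000; Outer: 230961146.000; Central: 198605425.000; Mid: 18699732.000; Lower: 270916370.000; West: 11163125.000.
Minimum at West.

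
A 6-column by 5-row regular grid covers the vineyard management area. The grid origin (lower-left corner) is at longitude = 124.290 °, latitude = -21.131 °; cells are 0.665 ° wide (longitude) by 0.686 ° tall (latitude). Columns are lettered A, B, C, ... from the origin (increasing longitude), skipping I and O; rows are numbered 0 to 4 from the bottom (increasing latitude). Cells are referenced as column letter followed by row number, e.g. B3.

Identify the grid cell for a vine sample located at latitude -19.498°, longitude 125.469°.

Column index: ⌊(125.469 − 124.290) / 0.665⌋ = ⌊1.773⌋ = 1 → column B
Row offset from origin: ⌊(-19.498 − -21.131) / 0.686⌋ = ⌊2.380⌋ = 2 → row 2

B2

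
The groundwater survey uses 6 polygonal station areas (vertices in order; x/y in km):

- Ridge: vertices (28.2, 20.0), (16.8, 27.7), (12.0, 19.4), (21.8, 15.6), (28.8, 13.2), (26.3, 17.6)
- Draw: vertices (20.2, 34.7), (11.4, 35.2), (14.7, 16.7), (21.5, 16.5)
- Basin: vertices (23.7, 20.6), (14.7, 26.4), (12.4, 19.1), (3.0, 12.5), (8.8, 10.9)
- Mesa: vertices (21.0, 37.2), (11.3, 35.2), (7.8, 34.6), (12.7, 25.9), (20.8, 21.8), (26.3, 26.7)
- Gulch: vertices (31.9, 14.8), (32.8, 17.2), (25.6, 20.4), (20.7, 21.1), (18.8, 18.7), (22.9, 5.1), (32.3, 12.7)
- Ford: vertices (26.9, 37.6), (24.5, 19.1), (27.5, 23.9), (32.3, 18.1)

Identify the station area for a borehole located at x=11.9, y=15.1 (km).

Cast a ray rightward from (11.9, 15.1). For each polygon, the edges (by vertex number in listed order) whose endpoints lie on opposite sides of y = 15.1, where each meets that height, and whether that is right or left of the point:
Ridge: 4–5 at x≈23.26 (right), 5–6 at x≈27.72 (right) → 2 crossings.
Draw: no edge straddles that height → 0 crossings.
Basin: 3–4 at x≈6.70 (left), 5–1 at x≈15.25 (right) → 1 crossing.
Mesa: no edge straddles that height → 0 crossings.
Gulch: 1–2 at x≈32.01 (right), 5–6 at x≈19.89 (right) → 2 crossings.
Ford: no edge straddles that height → 0 crossings.
Only Basin has an odd count, so the point is inside Basin.

Basin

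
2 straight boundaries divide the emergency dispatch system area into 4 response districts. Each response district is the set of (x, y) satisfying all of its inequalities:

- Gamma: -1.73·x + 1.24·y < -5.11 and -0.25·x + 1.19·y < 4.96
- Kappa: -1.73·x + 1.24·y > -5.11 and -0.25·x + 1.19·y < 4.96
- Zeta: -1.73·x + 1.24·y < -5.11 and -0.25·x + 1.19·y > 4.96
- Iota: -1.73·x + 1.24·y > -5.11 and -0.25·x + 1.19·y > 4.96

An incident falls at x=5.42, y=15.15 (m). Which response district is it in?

-1.73·5.42 + 1.24·15.15 = 9.409, which is > -5.11
-0.25·5.42 + 1.19·15.15 = 16.674, which is > 4.96
This sign pattern matches Iota.

Iota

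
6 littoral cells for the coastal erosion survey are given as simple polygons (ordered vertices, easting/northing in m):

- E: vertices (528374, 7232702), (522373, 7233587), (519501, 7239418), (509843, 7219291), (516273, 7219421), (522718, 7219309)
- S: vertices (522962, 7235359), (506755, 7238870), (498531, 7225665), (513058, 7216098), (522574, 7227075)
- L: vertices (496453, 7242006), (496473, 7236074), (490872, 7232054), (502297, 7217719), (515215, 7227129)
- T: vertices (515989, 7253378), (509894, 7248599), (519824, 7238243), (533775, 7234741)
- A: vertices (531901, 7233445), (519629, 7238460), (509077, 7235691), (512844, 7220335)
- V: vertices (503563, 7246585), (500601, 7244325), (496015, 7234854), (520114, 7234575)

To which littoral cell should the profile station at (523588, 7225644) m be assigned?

Cast a ray rightward from (523588, 7225644). For each polygon, the edges (by vertex number in listed order) whose endpoints lie on opposite sides of northing = 7225644, where each meets that height, and whether that is right or left of the point:
E: 3–4 at easting≈512891.5 (left), 6–1 at easting≈525393.3 (right) → 1 crossing.
S: 3–4 at easting≈498562.9 (left), 4–5 at easting≈521333.5 (left) → 0 crossings.
L: 3–4 at easting≈495980.8 (left), 4–5 at easting≈513176.4 (left) → 0 crossings.
T: no edge straddles that height → 0 crossings.
A: 3–4 at easting≈511541.6 (left), 4–1 at easting≈520561.3 (left) → 0 crossings.
V: no edge straddles that height → 0 crossings.
Only E has an odd count, so the point is inside E.

E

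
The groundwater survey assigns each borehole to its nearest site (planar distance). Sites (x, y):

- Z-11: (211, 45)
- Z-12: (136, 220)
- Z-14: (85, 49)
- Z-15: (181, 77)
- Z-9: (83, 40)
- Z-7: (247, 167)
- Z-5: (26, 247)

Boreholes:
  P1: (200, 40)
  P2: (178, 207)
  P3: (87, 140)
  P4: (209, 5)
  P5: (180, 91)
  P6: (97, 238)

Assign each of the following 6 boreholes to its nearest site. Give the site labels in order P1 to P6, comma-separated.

P1 → Z-11 (d²=146.00)
P2 → Z-12 (d²=1933.00)
P3 → Z-14 (d²=8285.00)
P4 → Z-11 (d²=1604.00)
P5 → Z-15 (d²=197.00)
P6 → Z-12 (d²=1845.00)

Z-11, Z-12, Z-14, Z-11, Z-15, Z-12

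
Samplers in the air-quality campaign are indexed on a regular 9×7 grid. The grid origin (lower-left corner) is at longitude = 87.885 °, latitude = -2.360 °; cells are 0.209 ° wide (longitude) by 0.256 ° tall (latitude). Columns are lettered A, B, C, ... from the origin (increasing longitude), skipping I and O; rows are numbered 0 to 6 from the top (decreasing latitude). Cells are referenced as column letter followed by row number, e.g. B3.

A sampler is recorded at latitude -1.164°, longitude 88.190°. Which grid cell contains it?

B2

Column index: ⌊(88.190 − 87.885) / 0.209⌋ = ⌊1.459⌋ = 1 → column B
Row offset from origin: ⌊(-1.164 − -2.360) / 0.256⌋ = ⌊4.672⌋ = 4 → row 2 (counted from top)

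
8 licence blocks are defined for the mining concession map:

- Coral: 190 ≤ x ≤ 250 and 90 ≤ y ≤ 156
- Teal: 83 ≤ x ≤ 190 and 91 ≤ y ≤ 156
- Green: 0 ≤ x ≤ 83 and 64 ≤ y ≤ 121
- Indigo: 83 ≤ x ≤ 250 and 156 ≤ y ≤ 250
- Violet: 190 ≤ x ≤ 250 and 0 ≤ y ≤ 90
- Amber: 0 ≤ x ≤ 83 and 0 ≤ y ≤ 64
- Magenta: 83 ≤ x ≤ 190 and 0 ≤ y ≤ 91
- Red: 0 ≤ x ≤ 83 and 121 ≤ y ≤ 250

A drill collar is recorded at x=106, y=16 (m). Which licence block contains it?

Magenta

The point has x = 106 and y = 16.
Only Magenta satisfies 83 ≤ x ≤ 190 and 0 ≤ y ≤ 91.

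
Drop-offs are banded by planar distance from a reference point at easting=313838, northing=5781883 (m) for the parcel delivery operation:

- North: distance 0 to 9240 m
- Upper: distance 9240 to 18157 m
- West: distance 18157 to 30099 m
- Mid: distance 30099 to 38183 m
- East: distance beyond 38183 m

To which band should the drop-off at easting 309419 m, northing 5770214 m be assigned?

Upper

Distance = √((309419−313838)² + (5770214−5781883)²) = √(19527561.000 + 136165561.000) = 12477.705 m.
9240 ≤ 12477.705 < 18157 → Upper.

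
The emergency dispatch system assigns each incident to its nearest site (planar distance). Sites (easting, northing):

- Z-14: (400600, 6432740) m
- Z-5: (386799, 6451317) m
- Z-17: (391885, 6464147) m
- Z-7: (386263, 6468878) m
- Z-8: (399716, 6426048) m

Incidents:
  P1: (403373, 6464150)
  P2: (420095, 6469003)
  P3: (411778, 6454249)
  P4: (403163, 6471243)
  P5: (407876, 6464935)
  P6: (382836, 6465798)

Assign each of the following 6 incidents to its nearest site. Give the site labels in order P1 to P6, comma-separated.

Z-17, Z-17, Z-17, Z-17, Z-17, Z-7

P1 → Z-17 (d²=131974153.00)
P2 → Z-17 (d²=819384836.00)
P3 → Z-17 (d²=493701853.00)
P4 → Z-17 (d²=177546500.00)
P5 → Z-17 (d²=256333025.00)
P6 → Z-7 (d²=21230729.00)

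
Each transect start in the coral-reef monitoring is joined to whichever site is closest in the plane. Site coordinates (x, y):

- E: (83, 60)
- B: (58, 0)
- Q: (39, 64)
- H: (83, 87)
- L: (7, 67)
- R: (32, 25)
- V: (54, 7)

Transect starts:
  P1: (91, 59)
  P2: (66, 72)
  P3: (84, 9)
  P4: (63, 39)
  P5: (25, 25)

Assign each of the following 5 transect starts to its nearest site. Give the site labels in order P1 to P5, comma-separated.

E, E, B, E, R

P1 → E (d²=65.00)
P2 → E (d²=433.00)
P3 → B (d²=757.00)
P4 → E (d²=841.00)
P5 → R (d²=49.00)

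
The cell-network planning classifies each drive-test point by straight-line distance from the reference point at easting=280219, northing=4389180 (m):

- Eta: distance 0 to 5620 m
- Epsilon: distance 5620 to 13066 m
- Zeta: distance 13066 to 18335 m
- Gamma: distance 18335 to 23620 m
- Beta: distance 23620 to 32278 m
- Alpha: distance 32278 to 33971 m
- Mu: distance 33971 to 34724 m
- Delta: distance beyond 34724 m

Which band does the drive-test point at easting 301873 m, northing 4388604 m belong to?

Distance = √((301873−280219)² + (4388604−4389180)²) = √(468895716.000 + 331776.000) = 21661.659 m.
18335 ≤ 21661.659 < 23620 → Gamma.

Gamma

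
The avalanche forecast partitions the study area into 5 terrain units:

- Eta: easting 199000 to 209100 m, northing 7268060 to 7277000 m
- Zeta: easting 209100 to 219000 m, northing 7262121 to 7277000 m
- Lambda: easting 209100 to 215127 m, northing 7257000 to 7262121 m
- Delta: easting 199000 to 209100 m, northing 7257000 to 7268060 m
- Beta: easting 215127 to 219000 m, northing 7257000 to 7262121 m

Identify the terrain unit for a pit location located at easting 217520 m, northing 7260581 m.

The point has easting = 217520 and northing = 7260581.
Only Beta satisfies 215127 ≤ easting ≤ 219000 and 7257000 ≤ northing ≤ 7262121.

Beta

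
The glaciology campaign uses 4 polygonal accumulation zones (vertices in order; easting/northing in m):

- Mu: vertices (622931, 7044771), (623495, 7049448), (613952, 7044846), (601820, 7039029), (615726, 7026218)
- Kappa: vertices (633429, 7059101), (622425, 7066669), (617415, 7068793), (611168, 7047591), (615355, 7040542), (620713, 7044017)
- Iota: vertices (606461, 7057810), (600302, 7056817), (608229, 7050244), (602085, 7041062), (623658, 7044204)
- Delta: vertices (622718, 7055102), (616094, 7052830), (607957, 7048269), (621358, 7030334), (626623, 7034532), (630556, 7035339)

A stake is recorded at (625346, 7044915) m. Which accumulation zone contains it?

Delta

Cast a ray rightward from (625346, 7044915). For each polygon, the edges (by vertex number in listed order) whose endpoints lie on opposite sides of northing = 7044915, where each meets that height, and whether that is right or left of the point:
Mu: 1–2 at easting≈622948.4 (left), 2–3 at easting≈614095.1 (left) → 0 crossings.
Kappa: 4–5 at easting≈612757.5 (left), 6–1 at easting≈621470.0 (left) → 0 crossings.
Iota: 3–4 at easting≈604663.2 (left), 5–1 at easting≈622759.3 (left) → 0 crossings.
Delta: 3–4 at easting≈610463.1 (left), 6–1 at easting≈626758.2 (right) → 1 crossing.
Only Delta has an odd count, so the point is inside Delta.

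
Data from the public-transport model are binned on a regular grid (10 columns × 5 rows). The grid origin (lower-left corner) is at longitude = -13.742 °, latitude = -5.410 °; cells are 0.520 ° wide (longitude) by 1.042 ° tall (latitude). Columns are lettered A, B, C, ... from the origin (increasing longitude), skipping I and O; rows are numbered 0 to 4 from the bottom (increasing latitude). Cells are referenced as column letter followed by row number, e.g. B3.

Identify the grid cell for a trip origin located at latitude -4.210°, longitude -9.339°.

J1

Column index: ⌊(-9.339 − -13.742) / 0.520⌋ = ⌊8.467⌋ = 8 → column J
Row offset from origin: ⌊(-4.210 − -5.410) / 1.042⌋ = ⌊1.152⌋ = 1 → row 1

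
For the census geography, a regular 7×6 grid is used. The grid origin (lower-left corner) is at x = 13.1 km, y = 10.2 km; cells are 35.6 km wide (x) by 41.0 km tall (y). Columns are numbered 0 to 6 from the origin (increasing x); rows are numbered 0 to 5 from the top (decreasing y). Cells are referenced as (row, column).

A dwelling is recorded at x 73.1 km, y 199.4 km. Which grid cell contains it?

(1, 1)

Column index: ⌊(73.1 − 13.1) / 35.6⌋ = ⌊1.685⌋ = 1
Row offset from origin: ⌊(199.4 − 10.2) / 41.0⌋ = ⌊4.615⌋ = 4 → row 1 (counted from top)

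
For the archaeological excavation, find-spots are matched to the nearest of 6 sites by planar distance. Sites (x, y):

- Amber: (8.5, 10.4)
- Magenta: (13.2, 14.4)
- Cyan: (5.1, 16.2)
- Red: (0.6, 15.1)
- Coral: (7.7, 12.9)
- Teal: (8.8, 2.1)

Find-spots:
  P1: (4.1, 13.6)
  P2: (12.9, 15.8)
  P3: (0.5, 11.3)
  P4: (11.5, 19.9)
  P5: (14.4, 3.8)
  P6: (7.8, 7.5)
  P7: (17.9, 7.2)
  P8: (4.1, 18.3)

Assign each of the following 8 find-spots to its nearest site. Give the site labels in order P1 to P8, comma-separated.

Cyan, Magenta, Red, Magenta, Teal, Amber, Magenta, Cyan

P1 → Cyan (d²=7.76)
P2 → Magenta (d²=2.05)
P3 → Red (d²=14.45)
P4 → Magenta (d²=33.14)
P5 → Teal (d²=34.25)
P6 → Amber (d²=8.90)
P7 → Magenta (d²=73.93)
P8 → Cyan (d²=5.41)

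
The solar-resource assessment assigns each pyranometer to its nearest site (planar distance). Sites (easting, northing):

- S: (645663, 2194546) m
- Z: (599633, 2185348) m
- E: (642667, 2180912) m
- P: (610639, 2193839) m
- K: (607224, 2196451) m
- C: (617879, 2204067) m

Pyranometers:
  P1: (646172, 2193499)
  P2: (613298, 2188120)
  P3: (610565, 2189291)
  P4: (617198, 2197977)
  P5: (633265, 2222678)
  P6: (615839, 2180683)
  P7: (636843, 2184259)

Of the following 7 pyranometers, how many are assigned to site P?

3

P1 → S
P2 → P
P3 → P
P4 → C
P5 → C
P6 → P
P7 → E
3 of the 7 go to P.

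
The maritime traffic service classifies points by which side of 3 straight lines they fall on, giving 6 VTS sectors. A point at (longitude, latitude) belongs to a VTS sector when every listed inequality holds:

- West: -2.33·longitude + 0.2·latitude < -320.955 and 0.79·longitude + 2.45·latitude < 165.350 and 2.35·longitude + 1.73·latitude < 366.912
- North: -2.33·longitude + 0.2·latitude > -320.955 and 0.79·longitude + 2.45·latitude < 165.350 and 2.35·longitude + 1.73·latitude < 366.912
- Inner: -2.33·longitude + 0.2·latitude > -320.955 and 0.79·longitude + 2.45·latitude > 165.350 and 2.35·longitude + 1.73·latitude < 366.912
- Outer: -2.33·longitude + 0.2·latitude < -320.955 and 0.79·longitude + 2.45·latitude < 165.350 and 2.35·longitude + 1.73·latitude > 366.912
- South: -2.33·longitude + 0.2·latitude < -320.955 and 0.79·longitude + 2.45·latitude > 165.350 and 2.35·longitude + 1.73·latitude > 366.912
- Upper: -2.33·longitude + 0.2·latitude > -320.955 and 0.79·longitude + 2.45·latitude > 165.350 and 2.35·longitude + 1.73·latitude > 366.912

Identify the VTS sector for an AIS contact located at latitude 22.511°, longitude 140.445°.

-2.33·140.445 + 0.2·22.511 = -322.735, which is < -320.955
0.79·140.445 + 2.45·22.511 = 166.103, which is > 165.350
2.35·140.445 + 1.73·22.511 = 368.990, which is > 366.912
This sign pattern matches South.

South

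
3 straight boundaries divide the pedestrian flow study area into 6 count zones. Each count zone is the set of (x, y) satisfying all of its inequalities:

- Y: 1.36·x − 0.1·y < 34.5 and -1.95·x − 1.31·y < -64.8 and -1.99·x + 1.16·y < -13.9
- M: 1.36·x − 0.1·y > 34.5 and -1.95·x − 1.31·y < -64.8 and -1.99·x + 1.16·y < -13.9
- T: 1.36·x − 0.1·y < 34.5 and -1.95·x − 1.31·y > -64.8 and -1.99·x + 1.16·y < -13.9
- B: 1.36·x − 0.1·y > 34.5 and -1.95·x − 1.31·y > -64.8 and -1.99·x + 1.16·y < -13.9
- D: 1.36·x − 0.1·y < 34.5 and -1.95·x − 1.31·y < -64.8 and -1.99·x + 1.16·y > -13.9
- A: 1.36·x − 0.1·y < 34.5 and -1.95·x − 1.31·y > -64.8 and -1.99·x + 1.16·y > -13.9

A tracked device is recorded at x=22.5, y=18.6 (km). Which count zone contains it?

1.36·22.5 − 0.1·18.6 = 28.740, which is < 34.5
-1.95·22.5 − 1.31·18.6 = -68.241, which is < -64.8
-1.99·22.5 + 1.16·18.6 = -23.199, which is < -13.9
This sign pattern matches Y.

Y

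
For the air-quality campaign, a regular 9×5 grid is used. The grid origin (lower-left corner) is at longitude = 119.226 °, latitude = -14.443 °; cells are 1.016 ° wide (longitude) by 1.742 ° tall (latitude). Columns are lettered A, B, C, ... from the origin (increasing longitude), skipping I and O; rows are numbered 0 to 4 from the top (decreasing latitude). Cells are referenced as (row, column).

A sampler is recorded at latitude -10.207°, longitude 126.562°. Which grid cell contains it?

(2, H)

Column index: ⌊(126.562 − 119.226) / 1.016⌋ = ⌊7.220⌋ = 7 → column H
Row offset from origin: ⌊(-10.207 − -14.443) / 1.742⌋ = ⌊2.432⌋ = 2 → row 2 (counted from top)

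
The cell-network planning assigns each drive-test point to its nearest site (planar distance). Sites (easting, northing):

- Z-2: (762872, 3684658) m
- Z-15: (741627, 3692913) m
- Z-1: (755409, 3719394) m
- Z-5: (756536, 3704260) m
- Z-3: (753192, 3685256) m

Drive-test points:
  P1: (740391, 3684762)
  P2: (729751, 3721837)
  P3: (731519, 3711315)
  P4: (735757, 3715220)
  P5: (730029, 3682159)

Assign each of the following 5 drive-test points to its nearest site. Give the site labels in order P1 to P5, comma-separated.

Z-15, Z-1, Z-15, Z-1, Z-15

P1 → Z-15 (d²=67966497.00)
P2 → Z-1 (d²=664301213.00)
P3 → Z-15 (d²=440805268.00)
P4 → Z-1 (d²=403623380.00)
P5 → Z-15 (d²=250162120.00)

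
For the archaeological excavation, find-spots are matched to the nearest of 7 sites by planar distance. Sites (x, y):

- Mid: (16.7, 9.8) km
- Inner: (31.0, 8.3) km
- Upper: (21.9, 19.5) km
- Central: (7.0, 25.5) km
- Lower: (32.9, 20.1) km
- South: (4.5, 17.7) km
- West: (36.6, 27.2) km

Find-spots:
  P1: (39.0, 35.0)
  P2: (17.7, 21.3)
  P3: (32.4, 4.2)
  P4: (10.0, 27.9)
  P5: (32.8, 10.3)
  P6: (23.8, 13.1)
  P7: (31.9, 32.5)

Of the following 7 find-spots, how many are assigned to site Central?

1

P1 → West
P2 → Upper
P3 → Inner
P4 → Central
P5 → Inner
P6 → Upper
P7 → West
1 of the 7 goes to Central.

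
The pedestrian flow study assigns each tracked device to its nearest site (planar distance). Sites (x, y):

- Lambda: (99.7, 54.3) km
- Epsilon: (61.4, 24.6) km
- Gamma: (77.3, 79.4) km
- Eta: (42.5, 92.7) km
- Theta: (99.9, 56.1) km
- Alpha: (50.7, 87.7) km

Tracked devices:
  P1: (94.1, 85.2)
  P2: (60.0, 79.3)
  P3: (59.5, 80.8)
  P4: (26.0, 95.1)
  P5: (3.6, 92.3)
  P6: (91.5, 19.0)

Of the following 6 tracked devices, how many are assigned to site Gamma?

1

P1 → Gamma
P2 → Alpha
P3 → Alpha
P4 → Eta
P5 → Eta
P6 → Epsilon
1 of the 6 goes to Gamma.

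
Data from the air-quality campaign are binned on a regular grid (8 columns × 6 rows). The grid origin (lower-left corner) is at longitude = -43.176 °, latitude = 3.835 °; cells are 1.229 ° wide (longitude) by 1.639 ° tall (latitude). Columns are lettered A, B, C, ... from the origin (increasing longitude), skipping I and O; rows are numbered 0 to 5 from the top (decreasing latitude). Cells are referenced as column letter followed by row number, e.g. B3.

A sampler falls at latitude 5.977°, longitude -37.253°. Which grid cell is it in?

Column index: ⌊(-37.253 − -43.176) / 1.229⌋ = ⌊4.819⌋ = 4 → column E
Row offset from origin: ⌊(5.977 − 3.835) / 1.639⌋ = ⌊1.307⌋ = 1 → row 4 (counted from top)

E4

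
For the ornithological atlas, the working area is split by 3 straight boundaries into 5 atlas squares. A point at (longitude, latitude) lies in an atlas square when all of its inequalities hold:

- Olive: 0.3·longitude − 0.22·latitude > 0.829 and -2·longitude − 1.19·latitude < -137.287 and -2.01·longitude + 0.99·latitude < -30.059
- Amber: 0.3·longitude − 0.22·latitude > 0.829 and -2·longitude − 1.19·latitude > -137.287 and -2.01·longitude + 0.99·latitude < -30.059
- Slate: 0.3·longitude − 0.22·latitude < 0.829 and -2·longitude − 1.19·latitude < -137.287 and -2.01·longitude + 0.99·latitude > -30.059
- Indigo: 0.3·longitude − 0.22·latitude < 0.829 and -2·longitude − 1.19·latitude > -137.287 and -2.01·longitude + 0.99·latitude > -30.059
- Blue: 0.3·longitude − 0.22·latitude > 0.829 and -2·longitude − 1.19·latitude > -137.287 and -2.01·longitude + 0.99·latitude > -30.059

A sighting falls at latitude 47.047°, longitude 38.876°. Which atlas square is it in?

Amber

0.3·38.876 − 0.22·47.047 = 1.312, which is > 0.829
-2·38.876 − 1.19·47.047 = -133.738, which is > -137.287
-2.01·38.876 + 0.99·47.047 = -31.564, which is < -30.059
This sign pattern matches Amber.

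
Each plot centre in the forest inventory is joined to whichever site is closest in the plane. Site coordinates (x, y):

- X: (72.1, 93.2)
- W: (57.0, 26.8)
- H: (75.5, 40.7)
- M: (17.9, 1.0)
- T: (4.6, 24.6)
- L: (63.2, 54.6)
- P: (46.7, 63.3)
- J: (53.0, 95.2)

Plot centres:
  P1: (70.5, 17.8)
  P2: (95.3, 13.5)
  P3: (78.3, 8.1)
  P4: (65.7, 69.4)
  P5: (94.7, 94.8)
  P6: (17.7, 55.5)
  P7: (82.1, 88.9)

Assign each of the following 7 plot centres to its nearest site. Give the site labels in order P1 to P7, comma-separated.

W, H, W, L, X, P, X

P1 → W (d²=263.25)
P2 → H (d²=1131.88)
P3 → W (d²=803.38)
P4 → L (d²=225.29)
P5 → X (d²=513.32)
P6 → P (d²=901.84)
P7 → X (d²=118.49)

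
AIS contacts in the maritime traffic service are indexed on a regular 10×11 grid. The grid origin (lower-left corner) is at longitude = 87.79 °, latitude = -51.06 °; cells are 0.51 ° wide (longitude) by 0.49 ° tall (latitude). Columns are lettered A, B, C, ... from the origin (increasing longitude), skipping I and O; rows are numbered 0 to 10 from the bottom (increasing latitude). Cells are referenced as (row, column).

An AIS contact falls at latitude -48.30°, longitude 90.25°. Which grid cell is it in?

(5, E)

Column index: ⌊(90.25 − 87.79) / 0.51⌋ = ⌊4.824⌋ = 4 → column E
Row offset from origin: ⌊(-48.30 − -51.06) / 0.49⌋ = ⌊5.633⌋ = 5 → row 5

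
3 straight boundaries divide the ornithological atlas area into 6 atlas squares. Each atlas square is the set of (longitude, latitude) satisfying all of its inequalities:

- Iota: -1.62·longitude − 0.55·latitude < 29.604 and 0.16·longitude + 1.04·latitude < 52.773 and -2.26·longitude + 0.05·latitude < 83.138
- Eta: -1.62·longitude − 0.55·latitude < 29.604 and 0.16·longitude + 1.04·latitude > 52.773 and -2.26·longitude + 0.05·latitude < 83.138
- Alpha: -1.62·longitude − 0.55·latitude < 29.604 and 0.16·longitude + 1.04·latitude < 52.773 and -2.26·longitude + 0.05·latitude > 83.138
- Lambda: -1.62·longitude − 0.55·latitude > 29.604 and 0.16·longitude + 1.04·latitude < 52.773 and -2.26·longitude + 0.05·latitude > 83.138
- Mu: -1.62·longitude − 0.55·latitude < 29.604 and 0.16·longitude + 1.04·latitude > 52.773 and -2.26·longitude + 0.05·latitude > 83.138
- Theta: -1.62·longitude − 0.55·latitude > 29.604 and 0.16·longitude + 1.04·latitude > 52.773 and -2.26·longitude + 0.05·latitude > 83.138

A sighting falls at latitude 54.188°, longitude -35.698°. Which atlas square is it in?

Alpha

-1.62·-35.698 − 0.55·54.188 = 28.027, which is < 29.604
0.16·-35.698 + 1.04·54.188 = 50.644, which is < 52.773
-2.26·-35.698 + 0.05·54.188 = 83.387, which is > 83.138
This sign pattern matches Alpha.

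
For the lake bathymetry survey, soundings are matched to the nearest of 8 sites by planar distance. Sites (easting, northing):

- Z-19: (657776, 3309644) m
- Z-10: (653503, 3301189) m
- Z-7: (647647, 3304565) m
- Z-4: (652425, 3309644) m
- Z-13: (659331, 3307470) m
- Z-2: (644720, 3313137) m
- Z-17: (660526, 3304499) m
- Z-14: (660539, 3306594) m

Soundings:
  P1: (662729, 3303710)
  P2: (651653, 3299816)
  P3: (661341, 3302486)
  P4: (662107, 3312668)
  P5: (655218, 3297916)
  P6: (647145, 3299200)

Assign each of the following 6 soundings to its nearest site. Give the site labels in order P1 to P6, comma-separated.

P1 → Z-17 (d²=5475730.00)
P2 → Z-10 (d²=5307629.00)
P3 → Z-17 (d²=4716394.00)
P4 → Z-19 (d²=27902137.00)
P5 → Z-10 (d²=13653754.00)
P6 → Z-7 (d²=29035229.00)

Z-17, Z-10, Z-17, Z-19, Z-10, Z-7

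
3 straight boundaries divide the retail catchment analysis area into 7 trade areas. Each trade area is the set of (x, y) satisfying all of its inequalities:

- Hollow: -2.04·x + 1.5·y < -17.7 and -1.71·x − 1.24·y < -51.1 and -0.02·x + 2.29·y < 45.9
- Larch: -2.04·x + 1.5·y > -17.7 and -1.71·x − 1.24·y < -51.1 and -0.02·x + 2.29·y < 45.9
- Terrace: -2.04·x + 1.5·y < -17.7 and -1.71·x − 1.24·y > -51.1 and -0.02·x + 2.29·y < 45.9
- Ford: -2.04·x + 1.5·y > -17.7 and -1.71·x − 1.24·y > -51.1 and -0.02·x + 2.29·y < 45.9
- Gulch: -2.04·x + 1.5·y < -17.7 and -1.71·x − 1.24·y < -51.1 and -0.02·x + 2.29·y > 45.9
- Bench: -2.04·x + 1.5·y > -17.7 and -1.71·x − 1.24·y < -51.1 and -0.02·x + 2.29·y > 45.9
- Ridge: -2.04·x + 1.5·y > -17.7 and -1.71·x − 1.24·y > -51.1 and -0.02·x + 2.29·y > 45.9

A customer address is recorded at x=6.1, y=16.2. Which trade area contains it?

Ford

-2.04·6.1 + 1.5·16.2 = 11.856, which is > -17.7
-1.71·6.1 − 1.24·16.2 = -30.519, which is > -51.1
-0.02·6.1 + 2.29·16.2 = 36.976, which is < 45.9
This sign pattern matches Ford.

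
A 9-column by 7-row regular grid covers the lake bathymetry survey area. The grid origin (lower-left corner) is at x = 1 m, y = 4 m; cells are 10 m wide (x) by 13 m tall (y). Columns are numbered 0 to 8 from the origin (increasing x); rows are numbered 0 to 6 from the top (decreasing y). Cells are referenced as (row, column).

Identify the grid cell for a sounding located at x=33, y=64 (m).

(2, 3)

Column index: ⌊(33 − 1) / 10⌋ = ⌊3.200⌋ = 3
Row offset from origin: ⌊(64 − 4) / 13⌋ = ⌊4.615⌋ = 4 → row 2 (counted from top)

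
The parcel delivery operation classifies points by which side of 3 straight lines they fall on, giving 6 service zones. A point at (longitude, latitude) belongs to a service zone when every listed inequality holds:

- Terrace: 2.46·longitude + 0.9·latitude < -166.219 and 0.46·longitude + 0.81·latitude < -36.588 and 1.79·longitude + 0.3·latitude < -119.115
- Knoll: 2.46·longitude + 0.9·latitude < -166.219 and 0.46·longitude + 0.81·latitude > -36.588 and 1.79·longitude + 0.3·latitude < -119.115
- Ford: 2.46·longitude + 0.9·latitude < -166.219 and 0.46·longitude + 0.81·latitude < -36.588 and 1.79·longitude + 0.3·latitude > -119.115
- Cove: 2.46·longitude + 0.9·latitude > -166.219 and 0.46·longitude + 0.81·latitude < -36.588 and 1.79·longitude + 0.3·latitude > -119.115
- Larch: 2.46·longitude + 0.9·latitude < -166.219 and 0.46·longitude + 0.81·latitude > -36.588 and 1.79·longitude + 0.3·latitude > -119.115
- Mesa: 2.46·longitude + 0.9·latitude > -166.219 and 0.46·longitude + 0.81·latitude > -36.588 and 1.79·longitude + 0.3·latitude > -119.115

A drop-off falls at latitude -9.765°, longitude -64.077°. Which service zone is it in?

Ford

2.46·-64.077 + 0.9·-9.765 = -166.418, which is < -166.219
0.46·-64.077 + 0.81·-9.765 = -37.385, which is < -36.588
1.79·-64.077 + 0.3·-9.765 = -117.627, which is > -119.115
This sign pattern matches Ford.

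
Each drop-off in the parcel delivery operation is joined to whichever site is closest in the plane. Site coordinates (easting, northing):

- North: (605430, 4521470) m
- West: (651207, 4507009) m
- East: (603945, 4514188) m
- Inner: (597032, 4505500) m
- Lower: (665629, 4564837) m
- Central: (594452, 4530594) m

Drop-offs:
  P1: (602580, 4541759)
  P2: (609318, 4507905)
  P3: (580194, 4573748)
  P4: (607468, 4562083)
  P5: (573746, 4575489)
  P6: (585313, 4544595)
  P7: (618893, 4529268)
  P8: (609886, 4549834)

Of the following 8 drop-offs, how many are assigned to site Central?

6

P1 → Central
P2 → East
P3 → Central
P4 → Central
P5 → Central
P6 → Central
P7 → North
P8 → Central
6 of the 8 go to Central.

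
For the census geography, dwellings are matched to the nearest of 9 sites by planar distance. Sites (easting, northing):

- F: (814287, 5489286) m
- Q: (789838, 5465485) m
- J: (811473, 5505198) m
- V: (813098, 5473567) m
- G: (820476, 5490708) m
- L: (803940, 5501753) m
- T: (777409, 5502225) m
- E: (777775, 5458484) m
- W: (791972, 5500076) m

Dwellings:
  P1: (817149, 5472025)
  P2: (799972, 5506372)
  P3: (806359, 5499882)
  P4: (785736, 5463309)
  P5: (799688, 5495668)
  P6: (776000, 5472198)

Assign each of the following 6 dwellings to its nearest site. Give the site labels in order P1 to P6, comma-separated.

P1 → V (d²=18788365.00)
P2 → L (d²=37080185.00)
P3 → L (d²=9352202.00)
P4 → Q (d²=21561380.00)
P5 → L (d²=55106729.00)
P6 → E (d²=191224421.00)

V, L, L, Q, L, E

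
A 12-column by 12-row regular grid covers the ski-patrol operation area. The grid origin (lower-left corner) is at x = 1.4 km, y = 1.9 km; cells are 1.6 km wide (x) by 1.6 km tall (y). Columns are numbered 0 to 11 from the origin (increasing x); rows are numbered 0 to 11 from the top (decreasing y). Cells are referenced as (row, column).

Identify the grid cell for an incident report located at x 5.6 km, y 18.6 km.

Column index: ⌊(5.6 − 1.4) / 1.6⌋ = ⌊2.625⌋ = 2
Row offset from origin: ⌊(18.6 − 1.9) / 1.6⌋ = ⌊10.438⌋ = 10 → row 1 (counted from top)

(1, 2)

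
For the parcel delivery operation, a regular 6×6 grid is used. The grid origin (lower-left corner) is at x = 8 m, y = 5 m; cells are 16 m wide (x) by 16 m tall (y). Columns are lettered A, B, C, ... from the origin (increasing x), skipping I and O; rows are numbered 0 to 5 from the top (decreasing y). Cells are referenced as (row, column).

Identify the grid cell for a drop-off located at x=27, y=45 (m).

Column index: ⌊(27 − 8) / 16⌋ = ⌊1.188⌋ = 1 → column B
Row offset from origin: ⌊(45 − 5) / 16⌋ = ⌊2.500⌋ = 2 → row 3 (counted from top)

(3, B)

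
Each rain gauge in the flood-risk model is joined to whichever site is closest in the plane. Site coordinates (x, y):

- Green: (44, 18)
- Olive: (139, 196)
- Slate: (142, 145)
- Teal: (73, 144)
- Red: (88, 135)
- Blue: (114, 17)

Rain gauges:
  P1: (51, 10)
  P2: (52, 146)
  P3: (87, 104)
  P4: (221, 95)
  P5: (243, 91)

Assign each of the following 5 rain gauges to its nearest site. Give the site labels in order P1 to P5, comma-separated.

Green, Teal, Red, Slate, Slate

P1 → Green (d²=113.00)
P2 → Teal (d²=445.00)
P3 → Red (d²=962.00)
P4 → Slate (d²=8741.00)
P5 → Slate (d²=13117.00)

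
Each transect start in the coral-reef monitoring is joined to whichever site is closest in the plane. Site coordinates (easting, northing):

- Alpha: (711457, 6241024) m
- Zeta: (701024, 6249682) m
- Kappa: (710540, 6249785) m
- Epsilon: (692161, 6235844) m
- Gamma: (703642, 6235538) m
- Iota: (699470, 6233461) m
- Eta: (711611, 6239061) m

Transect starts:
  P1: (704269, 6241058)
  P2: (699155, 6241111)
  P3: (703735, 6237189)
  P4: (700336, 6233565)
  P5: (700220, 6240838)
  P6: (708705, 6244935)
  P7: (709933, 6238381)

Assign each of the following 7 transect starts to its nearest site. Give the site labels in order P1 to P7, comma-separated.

Gamma, Gamma, Gamma, Iota, Gamma, Alpha, Eta

P1 → Gamma (d²=30863529.00)
P2 → Gamma (d²=51191498.00)
P3 → Gamma (d²=2734450.00)
P4 → Iota (d²=760772.00)
P5 → Gamma (d²=39800084.00)
P6 → Alpha (d²=22869425.00)
P7 → Eta (d²=3278084.00)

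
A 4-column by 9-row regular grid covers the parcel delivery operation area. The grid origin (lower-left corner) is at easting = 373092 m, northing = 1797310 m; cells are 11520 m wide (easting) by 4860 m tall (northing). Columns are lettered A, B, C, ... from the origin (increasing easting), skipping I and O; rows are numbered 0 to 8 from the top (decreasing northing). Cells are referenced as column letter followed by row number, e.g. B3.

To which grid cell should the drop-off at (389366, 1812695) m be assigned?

B5

Column index: ⌊(389366 − 373092) / 11520⌋ = ⌊1.413⌋ = 1 → column B
Row offset from origin: ⌊(1812695 − 1797310) / 4860⌋ = ⌊3.166⌋ = 3 → row 5 (counted from top)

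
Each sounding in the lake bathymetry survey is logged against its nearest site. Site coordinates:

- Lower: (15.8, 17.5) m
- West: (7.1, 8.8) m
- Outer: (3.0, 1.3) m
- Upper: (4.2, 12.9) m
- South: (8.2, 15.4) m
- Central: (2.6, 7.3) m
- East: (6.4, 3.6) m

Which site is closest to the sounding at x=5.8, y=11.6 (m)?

Upper

Squared distances to each site:
Lower: 134.810; West: 9.530; Outer: 113.930; Upper: 4.250; South: 20.200; Central: 28.730; East: 64.360.
Minimum at Upper.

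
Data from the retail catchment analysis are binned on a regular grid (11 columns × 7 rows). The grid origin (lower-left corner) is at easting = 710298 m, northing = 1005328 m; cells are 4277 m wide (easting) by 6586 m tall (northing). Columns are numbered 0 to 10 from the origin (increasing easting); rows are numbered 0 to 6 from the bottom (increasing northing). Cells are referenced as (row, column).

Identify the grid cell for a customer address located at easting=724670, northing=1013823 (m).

Column index: ⌊(724670 − 710298) / 4277⌋ = ⌊3.360⌋ = 3
Row offset from origin: ⌊(1013823 − 1005328) / 6586⌋ = ⌊1.290⌋ = 1 → row 1

(1, 3)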